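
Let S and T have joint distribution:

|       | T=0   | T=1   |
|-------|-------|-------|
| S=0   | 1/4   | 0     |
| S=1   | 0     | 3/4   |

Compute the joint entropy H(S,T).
H(S,T) = -Σ P(S,T) log₂ P(S,T), summed over the non-zero cells:
H(S,T) = -[(1/4)·log₂(1/4) + (3/4)·log₂(3/4)]
  = 0.5000 + 0.3113
  = 0.8113 bits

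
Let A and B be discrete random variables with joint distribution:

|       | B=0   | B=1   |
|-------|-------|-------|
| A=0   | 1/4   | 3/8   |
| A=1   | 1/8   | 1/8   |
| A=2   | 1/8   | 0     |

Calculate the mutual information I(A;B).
Marginal P(A) (row sums):
  P(A=0) = 1/4 + 3/8 = 5/8
  P(A=1) = 1/8 + 1/8 = 1/4
  P(A=2) = 1/8 + 0 = 1/8
Marginal P(B) (column sums):
  P(B=0) = 1/4 + 1/8 + 1/8 = 1/2
  P(B=1) = 3/8 + 1/8 + 0 = 1/2

H(A) = -[(5/8)·log₂(5/8) + (1/4)·log₂(1/4) + (1/8)·log₂(1/8)]
  = 0.4238 + 0.5000 + 0.3750
  = 1.2988 bits
H(B) = -[(1/2)·log₂(1/2) + (1/2)·log₂(1/2)]
  = 0.5000 + 0.5000
  = 1.0000 bits
H(A,B) = -[(1/4)·log₂(1/4) + (3/8)·log₂(3/8) + (1/8)·log₂(1/8) + (1/8)·log₂(1/8) + (1/8)·log₂(1/8)]
  = 0.5000 + 0.5306 + 0.3750 + 0.3750 + 0.3750
  = 2.1556 bits

I(A;B) = H(A) + H(B) - H(A,B)
  = 1.2988 + 1.0000 - 2.1556
  = 0.1432 bits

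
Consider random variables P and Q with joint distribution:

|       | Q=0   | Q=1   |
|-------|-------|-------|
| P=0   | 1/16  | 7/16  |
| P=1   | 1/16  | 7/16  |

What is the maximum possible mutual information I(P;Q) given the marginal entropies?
The upper bound on mutual information is I(P;Q) ≤ min(H(P), H(Q)).

Marginal P(P) (row sums):
  P(P=0) = 1/16 + 7/16 = 1/2
  P(P=1) = 1/16 + 7/16 = 1/2
Marginal P(Q) (column sums):
  P(Q=0) = 1/16 + 1/16 = 1/8
  P(Q=1) = 7/16 + 7/16 = 7/8

H(P) = -[(1/2)·log₂(1/2) + (1/2)·log₂(1/2)]
  = 0.5000 + 0.5000
  = 1.0000 bits
H(Q) = -[(1/8)·log₂(1/8) + (7/8)·log₂(7/8)]
  = 0.3750 + 0.1686
  = 0.5436 bits

Maximum possible I(P;Q) = min(1.0000, 0.5436) = 0.5436 bits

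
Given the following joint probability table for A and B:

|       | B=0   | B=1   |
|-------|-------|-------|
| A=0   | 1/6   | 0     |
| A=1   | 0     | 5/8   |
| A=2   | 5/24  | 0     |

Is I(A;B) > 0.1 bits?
Marginal P(A) (row sums):
  P(A=0) = 1/6 + 0 = 1/6
  P(A=1) = 0 + 5/8 = 5/8
  P(A=2) = 5/24 + 0 = 5/24
Marginal P(B) (column sums):
  P(B=0) = 1/6 + 0 + 5/24 = 3/8
  P(B=1) = 0 + 5/8 + 0 = 5/8

H(A) = -[(1/6)·log₂(1/6) + (5/8)·log₂(5/8) + (5/24)·log₂(5/24)]
  = 0.4308 + 0.4238 + 0.4715
  = 1.3261 bits
H(B) = -[(3/8)·log₂(3/8) + (5/8)·log₂(5/8)]
  = 0.5306 + 0.4238
  = 0.9544 bits
H(A,B) = -[(1/6)·log₂(1/6) + (5/8)·log₂(5/8) + (5/24)·log₂(5/24)]
  = 0.4308 + 0.4238 + 0.4715
  = 1.3261 bits

I(A;B) = H(A) + H(B) - H(A,B)
  = 1.3261 + 0.9544 - 1.3261
  = 0.9544 bits

Yes. I(A;B) = 0.9544 bits, which is > 0.1 bits.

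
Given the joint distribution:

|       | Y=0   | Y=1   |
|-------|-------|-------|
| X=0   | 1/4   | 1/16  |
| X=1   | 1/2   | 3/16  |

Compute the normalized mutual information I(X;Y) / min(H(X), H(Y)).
Marginal P(X) (row sums):
  P(X=0) = 1/4 + 1/16 = 5/16
  P(X=1) = 1/2 + 3/16 = 11/16
Marginal P(Y) (column sums):
  P(Y=0) = 1/4 + 1/2 = 3/4
  P(Y=1) = 1/16 + 3/16 = 1/4

H(X) = -[(5/16)·log₂(5/16) + (11/16)·log₂(11/16)]
  = 0.5244 + 0.3716
  = 0.8960 bits
H(Y) = -[(3/4)·log₂(3/4) + (1/4)·log₂(1/4)]
  = 0.3113 + 0.5000
  = 0.8113 bits
H(X,Y) = -[(1/4)·log₂(1/4) + (1/16)·log₂(1/16) + (1/2)·log₂(1/2) + (3/16)·log₂(3/16)]
  = 0.5000 + 0.2500 + 0.5000 + 0.4528
  = 1.7028 bits

I(X;Y) = H(X) + H(Y) - H(X,Y)
  = 0.8960 + 0.8113 - 1.7028
  = 0.0045 bits

min(H(X), H(Y)) = min(0.8960, 0.8113) = 0.8113 bits
Normalized MI = 0.0045 / 0.8113 = 0.0055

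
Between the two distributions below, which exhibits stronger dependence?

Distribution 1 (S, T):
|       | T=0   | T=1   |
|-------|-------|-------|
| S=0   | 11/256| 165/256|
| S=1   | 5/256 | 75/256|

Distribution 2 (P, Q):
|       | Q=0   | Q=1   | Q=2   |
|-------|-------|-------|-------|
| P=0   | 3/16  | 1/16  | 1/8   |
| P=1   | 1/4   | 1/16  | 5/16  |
Distribution 1 (S, T):
Marginal P(S) (row sums):
  P(S=0) = 11/256 + 165/256 = 11/16
  P(S=1) = 5/256 + 75/256 = 5/16
Marginal P(T) (column sums):
  P(T=0) = 11/256 + 5/256 = 1/16
  P(T=1) = 165/256 + 75/256 = 15/16

H(S) = -[(11/16)·log₂(11/16) + (5/16)·log₂(5/16)]
  = 0.3716 + 0.5244
  = 0.8960 bits
H(T) = -[(1/16)·log₂(1/16) + (15/16)·log₂(15/16)]
  = 0.2500 + 0.0873
  = 0.3373 bits
H(S,T) = -[(11/256)·log₂(11/256) + (165/256)·log₂(165/256) + (5/256)·log₂(5/256) + (75/256)·log₂(75/256)]
  = 0.1951 + 0.4084 + 0.1109 + 0.5189
  = 1.2333 bits

I(S;T) = H(S) + H(T) - H(S,T)
  = 0.8960 + 0.3373 - 1.2333
  = 0.0000 bits

Distribution 2 (P, Q):
Marginal P(P) (row sums):
  P(P=0) = 3/16 + 1/16 + 1/8 = 3/8
  P(P=1) = 1/4 + 1/16 + 5/16 = 5/8
Marginal P(Q) (column sums):
  P(Q=0) = 3/16 + 1/4 = 7/16
  P(Q=1) = 1/16 + 1/16 = 1/8
  P(Q=2) = 1/8 + 5/16 = 7/16

H(P) = -[(3/8)·log₂(3/8) + (5/8)·log₂(5/8)]
  = 0.5306 + 0.4238
  = 0.9544 bits
H(Q) = -[(7/16)·log₂(7/16) + (1/8)·log₂(1/8) + (7/16)·log₂(7/16)]
  = 0.5218 + 0.3750 + 0.5218
  = 1.4186 bits
H(P,Q) = -[(3/16)·log₂(3/16) + (1/16)·log₂(1/16) + (1/8)·log₂(1/8) + (1/4)·log₂(1/4) + (1/16)·log₂(1/16) + (5/16)·log₂(5/16)]
  = 0.4528 + 0.2500 + 0.3750 + 0.5000 + 0.2500 + 0.5244
  = 2.3522 bits

I(P;Q) = H(P) + H(Q) - H(P,Q)
  = 0.9544 + 1.4186 - 2.3522
  = 0.0208 bits

I(P;Q) = 0.0208 bits > I(S;T) = 0.0000 bits, so (P, Q) has the higher mutual information (stronger dependence).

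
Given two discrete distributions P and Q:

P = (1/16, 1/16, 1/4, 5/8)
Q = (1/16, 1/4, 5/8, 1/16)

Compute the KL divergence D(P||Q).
D(P||Q) = Σ P(i) log₂(P(i)/Q(i))
  i=0: (1/16) × log₂((1/16)/(1/16)) = (1/16) × log₂(1) = 0.0000
  i=1: (1/16) × log₂((1/16)/(1/4)) = (1/16) × log₂(1/4) = -0.1250
  i=2: (1/4) × log₂((1/4)/(5/8)) = (1/4) × log₂(2/5) = -0.3305
  i=3: (5/8) × log₂((5/8)/(1/16)) = (5/8) × log₂(10) = 2.0762
D(P||Q) = 0.0000 - 0.1250 - 0.3305 + 2.0762
  = 1.6207 bits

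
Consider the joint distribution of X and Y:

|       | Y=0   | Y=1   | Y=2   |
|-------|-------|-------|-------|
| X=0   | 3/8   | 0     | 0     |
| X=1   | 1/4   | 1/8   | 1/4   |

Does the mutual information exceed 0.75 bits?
Marginal P(X) (row sums):
  P(X=0) = 3/8 + 0 + 0 = 3/8
  P(X=1) = 1/4 + 1/8 + 1/4 = 5/8
Marginal P(Y) (column sums):
  P(Y=0) = 3/8 + 1/4 = 5/8
  P(Y=1) = 0 + 1/8 = 1/8
  P(Y=2) = 0 + 1/4 = 1/4

H(X) = -[(3/8)·log₂(3/8) + (5/8)·log₂(5/8)]
  = 0.5306 + 0.4238
  = 0.9544 bits
H(Y) = -[(5/8)·log₂(5/8) + (1/8)·log₂(1/8) + (1/4)·log₂(1/4)]
  = 0.4238 + 0.3750 + 0.5000
  = 1.2988 bits
H(X,Y) = -[(3/8)·log₂(3/8) + (1/4)·log₂(1/4) + (1/8)·log₂(1/8) + (1/4)·log₂(1/4)]
  = 0.5306 + 0.5000 + 0.3750 + 0.5000
  = 1.9056 bits

I(X;Y) = H(X) + H(Y) - H(X,Y)
  = 0.9544 + 1.2988 - 1.9056
  = 0.3476 bits

No. I(X;Y) = 0.3476 bits, which is ≤ 0.75 bits.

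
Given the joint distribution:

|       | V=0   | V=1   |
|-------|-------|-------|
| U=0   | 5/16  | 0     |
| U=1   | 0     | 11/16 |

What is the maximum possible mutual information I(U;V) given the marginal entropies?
The upper bound on mutual information is I(U;V) ≤ min(H(U), H(V)).

Marginal P(U) (row sums):
  P(U=0) = 5/16 + 0 = 5/16
  P(U=1) = 0 + 11/16 = 11/16
Marginal P(V) (column sums):
  P(V=0) = 5/16 + 0 = 5/16
  P(V=1) = 0 + 11/16 = 11/16

H(U) = -[(5/16)·log₂(5/16) + (11/16)·log₂(11/16)]
  = 0.5244 + 0.3716
  = 0.8960 bits
H(V) = -[(5/16)·log₂(5/16) + (11/16)·log₂(11/16)]
  = 0.5244 + 0.3716
  = 0.8960 bits

Maximum possible I(U;V) = min(0.8960, 0.8960) = 0.8960 bits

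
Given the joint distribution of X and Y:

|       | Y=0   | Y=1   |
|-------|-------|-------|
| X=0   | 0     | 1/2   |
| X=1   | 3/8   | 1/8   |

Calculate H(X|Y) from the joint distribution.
Marginal P(Y) (column sums):
  P(Y=0) = 0 + 3/8 = 3/8
  P(Y=1) = 1/2 + 1/8 = 5/8

H(X|Y) = -Σ P(X,Y)·log₂ P(X|Y), where P(X|Y) = P(X,Y) / P(Y)
  (cells with P(X,Y) = 0 contribute 0)
  (X=0,Y=1): P(X|Y) = (1/2)/(5/8) = 4/5;  -(1/2)·log₂(4/5) = 0.1610
  (X=1,Y=0): P(X|Y) = (3/8)/(3/8) = 1;  -(3/8)·log₂(1) = 0.0000
  (X=1,Y=1): P(X|Y) = (1/8)/(5/8) = 1/5;  -(1/8)·log₂(1/5) = 0.2902
H(X|Y) = 0.1610 + 0.0000 + 0.2902
  = 0.4512 bits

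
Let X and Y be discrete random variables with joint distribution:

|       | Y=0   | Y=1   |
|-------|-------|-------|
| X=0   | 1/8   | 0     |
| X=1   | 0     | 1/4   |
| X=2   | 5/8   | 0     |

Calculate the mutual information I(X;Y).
Marginal P(X) (row sums):
  P(X=0) = 1/8 + 0 = 1/8
  P(X=1) = 0 + 1/4 = 1/4
  P(X=2) = 5/8 + 0 = 5/8
Marginal P(Y) (column sums):
  P(Y=0) = 1/8 + 0 + 5/8 = 3/4
  P(Y=1) = 0 + 1/4 + 0 = 1/4

H(X) = -[(1/8)·log₂(1/8) + (1/4)·log₂(1/4) + (5/8)·log₂(5/8)]
  = 0.3750 + 0.5000 + 0.4238
  = 1.2988 bits
H(Y) = -[(3/4)·log₂(3/4) + (1/4)·log₂(1/4)]
  = 0.3113 + 0.5000
  = 0.8113 bits
H(X,Y) = -[(1/8)·log₂(1/8) + (1/4)·log₂(1/4) + (5/8)·log₂(5/8)]
  = 0.3750 + 0.5000 + 0.4238
  = 1.2988 bits

I(X;Y) = H(X) + H(Y) - H(X,Y)
  = 1.2988 + 0.8113 - 1.2988
  = 0.8113 bits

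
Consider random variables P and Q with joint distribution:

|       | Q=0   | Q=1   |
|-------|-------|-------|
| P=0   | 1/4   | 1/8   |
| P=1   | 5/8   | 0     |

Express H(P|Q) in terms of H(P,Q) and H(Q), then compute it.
H(P|Q) = H(P,Q) - H(Q)

Marginal P(Q) (column sums):
  P(Q=0) = 1/4 + 5/8 = 7/8
  P(Q=1) = 1/8 + 0 = 1/8

H(P,Q) = -[(1/4)·log₂(1/4) + (1/8)·log₂(1/8) + (5/8)·log₂(5/8)]
  = 0.5000 + 0.3750 + 0.4238
  = 1.2988 bits
H(Q) = -[(7/8)·log₂(7/8) + (1/8)·log₂(1/8)]
  = 0.1686 + 0.3750
  = 0.5436 bits

H(P|Q) = 1.2988 - 0.5436 = 0.7552 bits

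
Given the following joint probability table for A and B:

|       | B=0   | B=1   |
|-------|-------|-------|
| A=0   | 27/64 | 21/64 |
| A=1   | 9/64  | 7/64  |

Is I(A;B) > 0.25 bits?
Marginal P(A) (row sums):
  P(A=0) = 27/64 + 21/64 = 3/4
  P(A=1) = 9/64 + 7/64 = 1/4
Marginal P(B) (column sums):
  P(B=0) = 27/64 + 9/64 = 9/16
  P(B=1) = 21/64 + 7/64 = 7/16

H(A) = -[(3/4)·log₂(3/4) + (1/4)·log₂(1/4)]
  = 0.3113 + 0.5000
  = 0.8113 bits
H(B) = -[(9/16)·log₂(9/16) + (7/16)·log₂(7/16)]
  = 0.4669 + 0.5218
  = 0.9887 bits
H(A,B) = -[(27/64)·log₂(27/64) + (21/64)·log₂(21/64) + (9/64)·log₂(9/64) + (7/64)·log₂(7/64)]
  = 0.5253 + 0.5275 + 0.3980 + 0.3492
  = 1.8000 bits

I(A;B) = H(A) + H(B) - H(A,B)
  = 0.8113 + 0.9887 - 1.8000
  = 0.0000 bits

No. I(A;B) = 0.0000 bits, which is ≤ 0.25 bits.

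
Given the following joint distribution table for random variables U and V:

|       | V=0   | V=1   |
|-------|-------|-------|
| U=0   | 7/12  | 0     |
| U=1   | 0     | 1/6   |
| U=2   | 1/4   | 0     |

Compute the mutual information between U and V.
Marginal P(U) (row sums):
  P(U=0) = 7/12 + 0 = 7/12
  P(U=1) = 0 + 1/6 = 1/6
  P(U=2) = 1/4 + 0 = 1/4
Marginal P(V) (column sums):
  P(V=0) = 7/12 + 0 + 1/4 = 5/6
  P(V=1) = 0 + 1/6 + 0 = 1/6

H(U) = -[(7/12)·log₂(7/12) + (1/6)·log₂(1/6) + (1/4)·log₂(1/4)]
  = 0.4536 + 0.4308 + 0.5000
  = 1.3844 bits
H(V) = -[(5/6)·log₂(5/6) + (1/6)·log₂(1/6)]
  = 0.2192 + 0.4308
  = 0.6500 bits
H(U,V) = -[(7/12)·log₂(7/12) + (1/6)·log₂(1/6) + (1/4)·log₂(1/4)]
  = 0.4536 + 0.4308 + 0.5000
  = 1.3844 bits

I(U;V) = H(U) + H(V) - H(U,V)
  = 1.3844 + 0.6500 - 1.3844
  = 0.6500 bits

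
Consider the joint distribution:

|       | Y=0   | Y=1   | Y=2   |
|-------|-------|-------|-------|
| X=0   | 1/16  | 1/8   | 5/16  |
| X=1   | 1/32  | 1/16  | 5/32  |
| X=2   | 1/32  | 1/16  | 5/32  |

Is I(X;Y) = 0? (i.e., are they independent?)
Marginal P(X) (row sums):
  P(X=0) = 1/16 + 1/8 + 5/16 = 1/2
  P(X=1) = 1/32 + 1/16 + 5/32 = 1/4
  P(X=2) = 1/32 + 1/16 + 5/32 = 1/4
Marginal P(Y) (column sums):
  P(Y=0) = 1/16 + 1/32 + 1/32 = 1/8
  P(Y=1) = 1/8 + 1/16 + 1/16 = 1/4
  P(Y=2) = 5/16 + 5/32 + 5/32 = 5/8

X and Y are independent iff P(X=i,Y=j) = P(X=i)·P(Y=j) for every cell.
  P(X=0)·P(Y=0) = 1/2 × 1/8 = 1/16 = P(X=0,Y=0) ✓
  P(X=0)·P(Y=1) = 1/2 × 1/4 = 1/8 = P(X=0,Y=1) ✓
  P(X=0)·P(Y=2) = 1/2 × 5/8 = 5/16 = P(X=0,Y=2) ✓
  P(X=1)·P(Y=0) = 1/4 × 1/8 = 1/32 = P(X=1,Y=0) ✓
  P(X=1)·P(Y=1) = 1/4 × 1/4 = 1/16 = P(X=1,Y=1) ✓
  P(X=1)·P(Y=2) = 1/4 × 5/8 = 5/32 = P(X=1,Y=2) ✓
  P(X=2)·P(Y=0) = 1/4 × 1/8 = 1/32 = P(X=2,Y=0) ✓
  P(X=2)·P(Y=1) = 1/4 × 1/4 = 1/16 = P(X=2,Y=1) ✓
  P(X=2)·P(Y=2) = 1/4 × 5/8 = 5/32 = P(X=2,Y=2) ✓

Yes, X and Y are independent: every cell factors, so I(X;Y) = 0 bits.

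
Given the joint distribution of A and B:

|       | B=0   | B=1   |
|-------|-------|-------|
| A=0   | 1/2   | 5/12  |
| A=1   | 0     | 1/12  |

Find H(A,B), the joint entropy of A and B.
H(A,B) = -Σ P(A,B) log₂ P(A,B), summed over the non-zero cells:
H(A,B) = -[(1/2)·log₂(1/2) + (5/12)·log₂(5/12) + (1/12)·log₂(1/12)]
  = 0.5000 + 0.5263 + 0.2987
  = 1.3250 bits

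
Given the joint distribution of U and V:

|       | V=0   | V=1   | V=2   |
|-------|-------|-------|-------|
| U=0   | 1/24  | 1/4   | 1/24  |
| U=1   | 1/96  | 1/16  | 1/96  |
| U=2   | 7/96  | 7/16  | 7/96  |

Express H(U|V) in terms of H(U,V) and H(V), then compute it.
H(U|V) = H(U,V) - H(V)

Marginal P(V) (column sums):
  P(V=0) = 1/24 + 1/96 + 7/96 = 1/8
  P(V=1) = 1/4 + 1/16 + 7/16 = 3/4
  P(V=2) = 1/24 + 1/96 + 7/96 = 1/8

H(U,V) = -[(1/24)·log₂(1/24) + (1/4)·log₂(1/4) + (1/24)·log₂(1/24) + (1/96)·log₂(1/96) + (1/16)·log₂(1/16) + (1/96)·log₂(1/96) + (7/96)·log₂(7/96) + (7/16)·log₂(7/16) + (7/96)·log₂(7/96)]
  = 0.1910 + 0.5000 + 0.1910 + 0.0686 + 0.2500 + 0.0686 + 0.2755 + 0.5218 + 0.2755
  = 2.3420 bits
H(V) = -[(1/8)·log₂(1/8) + (3/4)·log₂(3/4) + (1/8)·log₂(1/8)]
  = 0.3750 + 0.3113 + 0.3750
  = 1.0613 bits

H(U|V) = 2.3420 - 1.0613 = 1.2807 bits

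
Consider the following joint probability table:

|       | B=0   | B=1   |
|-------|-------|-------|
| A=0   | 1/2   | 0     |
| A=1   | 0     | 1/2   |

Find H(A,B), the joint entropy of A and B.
H(A,B) = -Σ P(A,B) log₂ P(A,B), summed over the non-zero cells:
H(A,B) = -[(1/2)·log₂(1/2) + (1/2)·log₂(1/2)]
  = 0.5000 + 0.5000
  = 1.0000 bits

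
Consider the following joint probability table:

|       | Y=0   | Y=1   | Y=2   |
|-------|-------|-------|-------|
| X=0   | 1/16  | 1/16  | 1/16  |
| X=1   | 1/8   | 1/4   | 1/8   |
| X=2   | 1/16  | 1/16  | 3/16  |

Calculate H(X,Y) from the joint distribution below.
H(X,Y) = -Σ P(X,Y) log₂ P(X,Y), summed over the non-zero cells:
H(X,Y) = -[(1/16)·log₂(1/16) + (1/16)·log₂(1/16) + (1/16)·log₂(1/16) + (1/8)·log₂(1/8) + (1/4)·log₂(1/4) + (1/8)·log₂(1/8) + (1/16)·log₂(1/16) + (1/16)·log₂(1/16) + (3/16)·log₂(3/16)]
  = 0.2500 + 0.2500 + 0.2500 + 0.3750 + 0.5000 + 0.3750 + 0.2500 + 0.2500 + 0.4528
  = 2.9528 bits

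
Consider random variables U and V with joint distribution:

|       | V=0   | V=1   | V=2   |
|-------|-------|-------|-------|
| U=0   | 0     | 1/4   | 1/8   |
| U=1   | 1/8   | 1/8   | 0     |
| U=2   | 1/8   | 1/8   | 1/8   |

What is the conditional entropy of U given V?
Marginal P(V) (column sums):
  P(V=0) = 0 + 1/8 + 1/8 = 1/4
  P(V=1) = 1/4 + 1/8 + 1/8 = 1/2
  P(V=2) = 1/8 + 0 + 1/8 = 1/4

H(U|V) = -Σ P(U,V)·log₂ P(U|V), where P(U|V) = P(U,V) / P(V)
  (cells with P(U,V) = 0 contribute 0)
  (U=0,V=1): P(U|V) = (1/4)/(1/2) = 1/2;  -(1/4)·log₂(1/2) = 0.2500
  (U=0,V=2): P(U|V) = (1/8)/(1/4) = 1/2;  -(1/8)·log₂(1/2) = 0.1250
  (U=1,V=0): P(U|V) = (1/8)/(1/4) = 1/2;  -(1/8)·log₂(1/2) = 0.1250
  (U=1,V=1): P(U|V) = (1/8)/(1/2) = 1/4;  -(1/8)·log₂(1/4) = 0.2500
  (U=2,V=0): P(U|V) = (1/8)/(1/4) = 1/2;  -(1/8)·log₂(1/2) = 0.1250
  (U=2,V=1): P(U|V) = (1/8)/(1/2) = 1/4;  -(1/8)·log₂(1/4) = 0.2500
  (U=2,V=2): P(U|V) = (1/8)/(1/4) = 1/2;  -(1/8)·log₂(1/2) = 0.1250
H(U|V) = 0.2500 + 0.1250 + 0.1250 + 0.2500 + 0.1250 + 0.2500 + 0.1250
  = 1.2500 bits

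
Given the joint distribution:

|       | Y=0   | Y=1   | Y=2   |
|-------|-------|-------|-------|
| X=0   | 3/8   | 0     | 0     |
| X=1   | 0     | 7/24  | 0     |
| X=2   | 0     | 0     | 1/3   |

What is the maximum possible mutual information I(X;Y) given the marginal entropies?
The upper bound on mutual information is I(X;Y) ≤ min(H(X), H(Y)).

Marginal P(X) (row sums):
  P(X=0) = 3/8 + 0 + 0 = 3/8
  P(X=1) = 0 + 7/24 + 0 = 7/24
  P(X=2) = 0 + 0 + 1/3 = 1/3
Marginal P(Y) (column sums):
  P(Y=0) = 3/8 + 0 + 0 = 3/8
  P(Y=1) = 0 + 7/24 + 0 = 7/24
  P(Y=2) = 0 + 0 + 1/3 = 1/3

H(X) = -[(3/8)·log₂(3/8) + (7/24)·log₂(7/24) + (1/3)·log₂(1/3)]
  = 0.5306 + 0.5185 + 0.5283
  = 1.5774 bits
H(Y) = -[(3/8)·log₂(3/8) + (7/24)·log₂(7/24) + (1/3)·log₂(1/3)]
  = 0.5306 + 0.5185 + 0.5283
  = 1.5774 bits

Maximum possible I(X;Y) = min(1.5774, 1.5774) = 1.5774 bits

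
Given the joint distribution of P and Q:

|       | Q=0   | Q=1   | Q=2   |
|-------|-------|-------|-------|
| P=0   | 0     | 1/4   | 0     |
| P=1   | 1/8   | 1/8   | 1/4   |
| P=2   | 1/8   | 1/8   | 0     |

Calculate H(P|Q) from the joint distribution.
Marginal P(Q) (column sums):
  P(Q=0) = 0 + 1/8 + 1/8 = 1/4
  P(Q=1) = 1/4 + 1/8 + 1/8 = 1/2
  P(Q=2) = 0 + 1/4 + 0 = 1/4

H(P|Q) = -Σ P(P,Q)·log₂ P(P|Q), where P(P|Q) = P(P,Q) / P(Q)
  (cells with P(P,Q) = 0 contribute 0)
  (P=0,Q=1): P(P|Q) = (1/4)/(1/2) = 1/2;  -(1/4)·log₂(1/2) = 0.2500
  (P=1,Q=0): P(P|Q) = (1/8)/(1/4) = 1/2;  -(1/8)·log₂(1/2) = 0.1250
  (P=1,Q=1): P(P|Q) = (1/8)/(1/2) = 1/4;  -(1/8)·log₂(1/4) = 0.2500
  (P=1,Q=2): P(P|Q) = (1/4)/(1/4) = 1;  -(1/4)·log₂(1) = 0.0000
  (P=2,Q=0): P(P|Q) = (1/8)/(1/4) = 1/2;  -(1/8)·log₂(1/2) = 0.1250
  (P=2,Q=1): P(P|Q) = (1/8)/(1/2) = 1/4;  -(1/8)·log₂(1/4) = 0.2500
H(P|Q) = 0.2500 + 0.1250 + 0.2500 + 0.0000 + 0.1250 + 0.2500
  = 1.0000 bits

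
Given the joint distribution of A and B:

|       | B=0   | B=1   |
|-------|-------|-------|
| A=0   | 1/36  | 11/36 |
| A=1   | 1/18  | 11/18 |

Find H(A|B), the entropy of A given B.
Marginal P(B) (column sums):
  P(B=0) = 1/36 + 1/18 = 1/12
  P(B=1) = 11/36 + 11/18 = 11/12

H(A|B) = -Σ P(A,B)·log₂ P(A|B), where P(A|B) = P(A,B) / P(B)
  (A=0,B=0): P(A|B) = (1/36)/(1/12) = 1/3;  -(1/36)·log₂(1/3) = 0.0440
  (A=0,B=1): P(A|B) = (11/36)/(11/12) = 1/3;  -(11/36)·log₂(1/3) = 0.4843
  (A=1,B=0): P(A|B) = (1/18)/(1/12) = 2/3;  -(1/18)·log₂(2/3) = 0.0325
  (A=1,B=1): P(A|B) = (11/18)/(11/12) = 2/3;  -(11/18)·log₂(2/3) = 0.3575
H(A|B) = 0.0440 + 0.4843 + 0.0325 + 0.3575
  = 0.9183 bits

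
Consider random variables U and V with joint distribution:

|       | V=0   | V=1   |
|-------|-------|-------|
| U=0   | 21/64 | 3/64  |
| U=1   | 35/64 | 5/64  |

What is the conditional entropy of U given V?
Marginal P(V) (column sums):
  P(V=0) = 21/64 + 35/64 = 7/8
  P(V=1) = 3/64 + 5/64 = 1/8

H(U|V) = -Σ P(U,V)·log₂ P(U|V), where P(U|V) = P(U,V) / P(V)
  (U=0,V=0): P(U|V) = (21/64)/(7/8) = 3/8;  -(21/64)·log₂(3/8) = 0.4643
  (U=0,V=1): P(U|V) = (3/64)/(1/8) = 3/8;  -(3/64)·log₂(3/8) = 0.0663
  (U=1,V=0): P(U|V) = (35/64)/(7/8) = 5/8;  -(35/64)·log₂(5/8) = 0.3708
  (U=1,V=1): P(U|V) = (5/64)/(1/8) = 5/8;  -(5/64)·log₂(5/8) = 0.0530
H(U|V) = 0.4643 + 0.0663 + 0.3708 + 0.0530
  = 0.9544 bits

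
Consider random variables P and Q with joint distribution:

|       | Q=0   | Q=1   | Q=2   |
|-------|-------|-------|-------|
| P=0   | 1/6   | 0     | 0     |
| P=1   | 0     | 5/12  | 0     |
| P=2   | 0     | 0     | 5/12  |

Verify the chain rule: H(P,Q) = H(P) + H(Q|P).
Left side:
H(P,Q) = -[(1/6)·log₂(1/6) + (5/12)·log₂(5/12) + (5/12)·log₂(5/12)]
  = 0.4308 + 0.5263 + 0.5263
  = 1.4834 bits

Right side:
Marginal P(P) (row sums):
  P(P=0) = 1/6 + 0 + 0 = 1/6
  P(P=1) = 0 + 5/12 + 0 = 5/12
  P(P=2) = 0 + 0 + 5/12 = 5/12
H(P) = -[(1/6)·log₂(1/6) + (5/12)·log₂(5/12) + (5/12)·log₂(5/12)]
  = 0.4308 + 0.5263 + 0.5263
  = 1.4834 bits
H(Q|P) = -Σ P(P,Q)·log₂ P(Q|P), where P(Q|P) = P(P,Q) / P(P)
  (cells with P(P,Q) = 0 contribute 0)
  (P=0,Q=0): P(Q|P) = (1/6)/(1/6) = 1;  -(1/6)·log₂(1) = 0.0000
  (P=1,Q=1): P(Q|P) = (5/12)/(5/12) = 1;  -(5/12)·log₂(1) = 0.0000
  (P=2,Q=2): P(Q|P) = (5/12)/(5/12) = 1;  -(5/12)·log₂(1) = 0.0000
H(Q|P) = 0.0000 + 0.0000 + 0.0000
  = 0.0000 bits
H(P) + H(Q|P) = 1.4834 + 0.0000 = 1.4834 bits

Both sides equal 1.4834 bits, so the chain rule holds ✓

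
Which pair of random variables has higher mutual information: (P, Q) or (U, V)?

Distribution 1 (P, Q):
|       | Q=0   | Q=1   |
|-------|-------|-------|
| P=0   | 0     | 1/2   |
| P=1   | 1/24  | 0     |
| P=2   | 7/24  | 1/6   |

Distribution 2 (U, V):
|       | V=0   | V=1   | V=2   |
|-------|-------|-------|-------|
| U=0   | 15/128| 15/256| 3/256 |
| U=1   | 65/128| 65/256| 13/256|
Distribution 1 (P, Q):
Marginal P(P) (row sums):
  P(P=0) = 0 + 1/2 = 1/2
  P(P=1) = 1/24 + 0 = 1/24
  P(P=2) = 7/24 + 1/6 = 11/24
Marginal P(Q) (column sums):
  P(Q=0) = 0 + 1/24 + 7/24 = 1/3
  P(Q=1) = 1/2 + 0 + 1/6 = 2/3

H(P) = -[(1/2)·log₂(1/2) + (1/24)·log₂(1/24) + (11/24)·log₂(11/24)]
  = 0.5000 + 0.1910 + 0.5159
  = 1.2069 bits
H(Q) = -[(1/3)·log₂(1/3) + (2/3)·log₂(2/3)]
  = 0.5283 + 0.3900
  = 0.9183 bits
H(P,Q) = -[(1/2)·log₂(1/2) + (1/24)·log₂(1/24) + (7/24)·log₂(7/24) + (1/6)·log₂(1/6)]
  = 0.5000 + 0.1910 + 0.5185 + 0.4308
  = 1.6403 bits

I(P;Q) = H(P) + H(Q) - H(P,Q)
  = 1.2069 + 0.9183 - 1.6403
  = 0.4849 bits

Distribution 2 (U, V):
Marginal P(U) (row sums):
  P(U=0) = 15/128 + 15/256 + 3/256 = 3/16
  P(U=1) = 65/128 + 65/256 + 13/256 = 13/16
Marginal P(V) (column sums):
  P(V=0) = 15/128 + 65/128 = 5/8
  P(V=1) = 15/256 + 65/256 = 5/16
  P(V=2) = 3/256 + 13/256 = 1/16

H(U) = -[(3/16)·log₂(3/16) + (13/16)·log₂(13/16)]
  = 0.4528 + 0.2434
  = 0.6962 bits
H(V) = -[(5/8)·log₂(5/8) + (5/16)·log₂(5/16) + (1/16)·log₂(1/16)]
  = 0.4238 + 0.5244 + 0.2500
  = 1.1982 bits
H(U,V) = -[(15/128)·log₂(15/128) + (15/256)·log₂(15/256) + (3/256)·log₂(3/256) + (65/128)·log₂(65/128) + (65/256)·log₂(65/256) + (13/256)·log₂(13/256)]
  = 0.3625 + 0.2398 + 0.0752 + 0.4965 + 0.5021 + 0.2183
  = 1.8944 bits

I(U;V) = H(U) + H(V) - H(U,V)
  = 0.6962 + 1.1982 - 1.8944
  = 0.0000 bits

I(P;Q) = 0.4849 bits > I(U;V) = 0.0000 bits, so (P, Q) has the higher mutual information (stronger dependence).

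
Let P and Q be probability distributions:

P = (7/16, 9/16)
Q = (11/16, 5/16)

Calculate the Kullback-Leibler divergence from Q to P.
D(P||Q) = Σ P(i) log₂(P(i)/Q(i))
  i=0: (7/16) × log₂((7/16)/(11/16)) = (7/16) × log₂(7/11) = -0.2853
  i=1: (9/16) × log₂((9/16)/(5/16)) = (9/16) × log₂(9/5) = 0.4770
D(P||Q) = -0.2853 + 0.4770
  = 0.1917 bits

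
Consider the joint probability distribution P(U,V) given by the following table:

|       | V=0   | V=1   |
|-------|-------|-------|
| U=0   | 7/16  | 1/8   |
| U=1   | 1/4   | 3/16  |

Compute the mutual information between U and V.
Marginal P(U) (row sums):
  P(U=0) = 7/16 + 1/8 = 9/16
  P(U=1) = 1/4 + 3/16 = 7/16
Marginal P(V) (column sums):
  P(V=0) = 7/16 + 1/4 = 11/16
  P(V=1) = 1/8 + 3/16 = 5/16

H(U) = -[(9/16)·log₂(9/16) + (7/16)·log₂(7/16)]
  = 0.4669 + 0.5218
  = 0.9887 bits
H(V) = -[(11/16)·log₂(11/16) + (5/16)·log₂(5/16)]
  = 0.3716 + 0.5244
  = 0.8960 bits
H(U,V) = -[(7/16)·log₂(7/16) + (1/8)·log₂(1/8) + (1/4)·log₂(1/4) + (3/16)·log₂(3/16)]
  = 0.5218 + 0.3750 + 0.5000 + 0.4528
  = 1.8496 bits

I(U;V) = H(U) + H(V) - H(U,V)
  = 0.9887 + 0.8960 - 1.8496
  = 0.0351 bits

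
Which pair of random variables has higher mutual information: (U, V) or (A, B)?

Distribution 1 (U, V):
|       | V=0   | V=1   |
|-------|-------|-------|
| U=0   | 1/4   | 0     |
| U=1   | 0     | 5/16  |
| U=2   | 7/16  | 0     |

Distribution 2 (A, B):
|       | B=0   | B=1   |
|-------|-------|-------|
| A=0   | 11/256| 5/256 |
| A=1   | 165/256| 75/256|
Distribution 1 (U, V):
Marginal P(U) (row sums):
  P(U=0) = 1/4 + 0 = 1/4
  P(U=1) = 0 + 5/16 = 5/16
  P(U=2) = 7/16 + 0 = 7/16
Marginal P(V) (column sums):
  P(V=0) = 1/4 + 0 + 7/16 = 11/16
  P(V=1) = 0 + 5/16 + 0 = 5/16

H(U) = -[(1/4)·log₂(1/4) + (5/16)·log₂(5/16) + (7/16)·log₂(7/16)]
  = 0.5000 + 0.5244 + 0.5218
  = 1.5462 bits
H(V) = -[(11/16)·log₂(11/16) + (5/16)·log₂(5/16)]
  = 0.3716 + 0.5244
  = 0.8960 bits
H(U,V) = -[(1/4)·log₂(1/4) + (5/16)·log₂(5/16) + (7/16)·log₂(7/16)]
  = 0.5000 + 0.5244 + 0.5218
  = 1.5462 bits

I(U;V) = H(U) + H(V) - H(U,V)
  = 1.5462 + 0.8960 - 1.5462
  = 0.8960 bits

Distribution 2 (A, B):
Marginal P(A) (row sums):
  P(A=0) = 11/256 + 5/256 = 1/16
  P(A=1) = 165/256 + 75/256 = 15/16
Marginal P(B) (column sums):
  P(B=0) = 11/256 + 165/256 = 11/16
  P(B=1) = 5/256 + 75/256 = 5/16

H(A) = -[(1/16)·log₂(1/16) + (15/16)·log₂(15/16)]
  = 0.2500 + 0.0873
  = 0.3373 bits
H(B) = -[(11/16)·log₂(11/16) + (5/16)·log₂(5/16)]
  = 0.3716 + 0.5244
  = 0.8960 bits
H(A,B) = -[(11/256)·log₂(11/256) + (5/256)·log₂(5/256) + (165/256)·log₂(165/256) + (75/256)·log₂(75/256)]
  = 0.1951 + 0.1109 + 0.4084 + 0.5189
  = 1.2333 bits

I(A;B) = H(A) + H(B) - H(A,B)
  = 0.3373 + 0.8960 - 1.2333
  = 0.0000 bits

I(U;V) = 0.8960 bits > I(A;B) = 0.0000 bits, so (U, V) has the higher mutual information (stronger dependence).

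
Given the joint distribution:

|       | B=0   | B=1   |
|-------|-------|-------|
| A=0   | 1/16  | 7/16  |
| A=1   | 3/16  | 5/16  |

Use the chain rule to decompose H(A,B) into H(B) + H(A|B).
By the chain rule: H(A,B) = H(B) + H(A|B)

Marginal P(B) (column sums):
  P(B=0) = 1/16 + 3/16 = 1/4
  P(B=1) = 7/16 + 5/16 = 3/4
H(B) = -[(1/4)·log₂(1/4) + (3/4)·log₂(3/4)]
  = 0.5000 + 0.3113
  = 0.8113 bits
H(A|B) = -Σ P(A,B)·log₂ P(A|B), where P(A|B) = P(A,B) / P(B)
  (A=0,B=0): P(A|B) = (1/16)/(1/4) = 1/4;  -(1/16)·log₂(1/4) = 0.1250
  (A=0,B=1): P(A|B) = (7/16)/(3/4) = 7/12;  -(7/16)·log₂(7/12) = 0.3402
  (A=1,B=0): P(A|B) = (3/16)/(1/4) = 3/4;  -(3/16)·log₂(3/4) = 0.0778
  (A=1,B=1): P(A|B) = (5/16)/(3/4) = 5/12;  -(5/16)·log₂(5/12) = 0.3947
H(A|B) = 0.1250 + 0.3402 + 0.0778 + 0.3947
  = 0.9377 bits

H(A,B) = H(B) + H(A|B) = 0.8113 + 0.9377 = 1.7490 bits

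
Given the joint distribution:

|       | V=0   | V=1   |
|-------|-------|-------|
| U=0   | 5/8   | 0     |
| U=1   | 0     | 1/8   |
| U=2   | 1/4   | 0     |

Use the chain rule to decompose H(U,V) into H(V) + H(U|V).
By the chain rule: H(U,V) = H(V) + H(U|V)

Marginal P(V) (column sums):
  P(V=0) = 5/8 + 0 + 1/4 = 7/8
  P(V=1) = 0 + 1/8 + 0 = 1/8
H(V) = -[(7/8)·log₂(7/8) + (1/8)·log₂(1/8)]
  = 0.1686 + 0.3750
  = 0.5436 bits
H(U|V) = -Σ P(U,V)·log₂ P(U|V), where P(U|V) = P(U,V) / P(V)
  (cells with P(U,V) = 0 contribute 0)
  (U=0,V=0): P(U|V) = (5/8)/(7/8) = 5/7;  -(5/8)·log₂(5/7) = 0.3034
  (U=1,V=1): P(U|V) = (1/8)/(1/8) = 1;  -(1/8)·log₂(1) = 0.0000
  (U=2,V=0): P(U|V) = (1/4)/(7/8) = 2/7;  -(1/4)·log₂(2/7) = 0.4518
H(U|V) = 0.3034 + 0.0000 + 0.4518
  = 0.7552 bits

H(U,V) = H(V) + H(U|V) = 0.5436 + 0.7552 = 1.2988 bits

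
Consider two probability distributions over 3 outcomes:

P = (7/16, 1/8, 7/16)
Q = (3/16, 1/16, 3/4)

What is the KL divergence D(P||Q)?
D(P||Q) = Σ P(i) log₂(P(i)/Q(i))
  i=0: (7/16) × log₂((7/16)/(3/16)) = (7/16) × log₂(7/3) = 0.5348
  i=1: (1/8) × log₂((1/8)/(1/16)) = (1/8) × log₂(2) = 0.1250
  i=2: (7/16) × log₂((7/16)/(3/4)) = (7/16) × log₂(7/12) = -0.3402
D(P||Q) = 0.5348 + 0.1250 - 0.3402
  = 0.3196 bits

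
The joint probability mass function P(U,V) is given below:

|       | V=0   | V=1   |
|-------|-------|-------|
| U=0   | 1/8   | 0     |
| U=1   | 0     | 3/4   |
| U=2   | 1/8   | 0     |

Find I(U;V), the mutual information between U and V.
Marginal P(U) (row sums):
  P(U=0) = 1/8 + 0 = 1/8
  P(U=1) = 0 + 3/4 = 3/4
  P(U=2) = 1/8 + 0 = 1/8
Marginal P(V) (column sums):
  P(V=0) = 1/8 + 0 + 1/8 = 1/4
  P(V=1) = 0 + 3/4 + 0 = 3/4

H(U) = -[(1/8)·log₂(1/8) + (3/4)·log₂(3/4) + (1/8)·log₂(1/8)]
  = 0.3750 + 0.3113 + 0.3750
  = 1.0613 bits
H(V) = -[(1/4)·log₂(1/4) + (3/4)·log₂(3/4)]
  = 0.5000 + 0.3113
  = 0.8113 bits
H(U,V) = -[(1/8)·log₂(1/8) + (3/4)·log₂(3/4) + (1/8)·log₂(1/8)]
  = 0.3750 + 0.3113 + 0.3750
  = 1.0613 bits

I(U;V) = H(U) + H(V) - H(U,V)
  = 1.0613 + 0.8113 - 1.0613
  = 0.8113 bits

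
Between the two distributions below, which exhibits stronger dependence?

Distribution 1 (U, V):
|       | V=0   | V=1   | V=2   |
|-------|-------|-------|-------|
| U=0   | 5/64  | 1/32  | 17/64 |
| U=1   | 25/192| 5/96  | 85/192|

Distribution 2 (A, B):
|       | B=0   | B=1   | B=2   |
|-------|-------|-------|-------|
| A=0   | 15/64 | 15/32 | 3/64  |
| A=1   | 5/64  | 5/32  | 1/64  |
Distribution 1 (U, V):
Marginal P(U) (row sums):
  P(U=0) = 5/64 + 1/32 + 17/64 = 3/8
  P(U=1) = 25/192 + 5/96 + 85/192 = 5/8
Marginal P(V) (column sums):
  P(V=0) = 5/64 + 25/192 = 5/24
  P(V=1) = 1/32 + 5/96 = 1/12
  P(V=2) = 17/64 + 85/192 = 17/24

H(U) = -[(3/8)·log₂(3/8) + (5/8)·log₂(5/8)]
  = 0.5306 + 0.4238
  = 0.9544 bits
H(V) = -[(5/24)·log₂(5/24) + (1/12)·log₂(1/12) + (17/24)·log₂(17/24)]
  = 0.4715 + 0.2987 + 0.3524
  = 1.1226 bits
H(U,V) = -[(5/64)·log₂(5/64) + (1/32)·log₂(1/32) + (17/64)·log₂(17/64) + (25/192)·log₂(25/192) + (5/96)·log₂(5/96) + (85/192)·log₂(85/192)]
  = 0.2873 + 0.1563 + 0.5080 + 0.3830 + 0.2220 + 0.5204
  = 2.0770 bits

I(U;V) = H(U) + H(V) - H(U,V)
  = 0.9544 + 1.1226 - 2.0770
  = 0.0000 bits

Distribution 2 (A, B):
Marginal P(A) (row sums):
  P(A=0) = 15/64 + 15/32 + 3/64 = 3/4
  P(A=1) = 5/64 + 5/32 + 1/64 = 1/4
Marginal P(B) (column sums):
  P(B=0) = 15/64 + 5/64 = 5/16
  P(B=1) = 15/32 + 5/32 = 5/8
  P(B=2) = 3/64 + 1/64 = 1/16

H(A) = -[(3/4)·log₂(3/4) + (1/4)·log₂(1/4)]
  = 0.3113 + 0.5000
  = 0.8113 bits
H(B) = -[(5/16)·log₂(5/16) + (5/8)·log₂(5/8) + (1/16)·log₂(1/16)]
  = 0.5244 + 0.4238 + 0.2500
  = 1.1982 bits
H(A,B) = -[(15/64)·log₂(15/64) + (15/32)·log₂(15/32) + (3/64)·log₂(3/64) + (5/64)·log₂(5/64) + (5/32)·log₂(5/32) + (1/64)·log₂(1/64)]
  = 0.4906 + 0.5124 + 0.2070 + 0.2873 + 0.4184 + 0.0938
  = 2.0095 bits

I(A;B) = H(A) + H(B) - H(A,B)
  = 0.8113 + 1.1982 - 2.0095
  = 0.0000 bits

Both joint tables factor as the product of their marginals, so I(U;V) = I(A;B) = 0 bits: neither is larger (both pairs are independent).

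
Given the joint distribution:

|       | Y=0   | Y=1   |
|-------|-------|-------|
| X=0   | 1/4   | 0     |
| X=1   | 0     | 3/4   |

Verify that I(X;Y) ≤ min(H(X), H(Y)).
Marginal P(X) (row sums):
  P(X=0) = 1/4 + 0 = 1/4
  P(X=1) = 0 + 3/4 = 3/4
Marginal P(Y) (column sums):
  P(Y=0) = 1/4 + 0 = 1/4
  P(Y=1) = 0 + 3/4 = 3/4

H(X) = -[(1/4)·log₂(1/4) + (3/4)·log₂(3/4)]
  = 0.5000 + 0.3113
  = 0.8113 bits
H(Y) = -[(1/4)·log₂(1/4) + (3/4)·log₂(3/4)]
  = 0.5000 + 0.3113
  = 0.8113 bits
H(X,Y) = -[(1/4)·log₂(1/4) + (3/4)·log₂(3/4)]
  = 0.5000 + 0.3113
  = 0.8113 bits

I(X;Y) = H(X) + H(Y) - H(X,Y)
  = 0.8113 + 0.8113 - 0.8113
  = 0.8113 bits

min(H(X), H(Y)) = min(0.8113, 0.8113) = 0.8113 bits
Since 0.8113 ≤ 0.8113, the bound is satisfied ✓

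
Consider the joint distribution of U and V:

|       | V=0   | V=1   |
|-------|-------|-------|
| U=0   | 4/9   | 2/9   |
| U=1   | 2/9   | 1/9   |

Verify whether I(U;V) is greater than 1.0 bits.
Marginal P(U) (row sums):
  P(U=0) = 4/9 + 2/9 = 2/3
  P(U=1) = 2/9 + 1/9 = 1/3
Marginal P(V) (column sums):
  P(V=0) = 4/9 + 2/9 = 2/3
  P(V=1) = 2/9 + 1/9 = 1/3

H(U) = -[(2/3)·log₂(2/3) + (1/3)·log₂(1/3)]
  = 0.3900 + 0.5283
  = 0.9183 bits
H(V) = -[(2/3)·log₂(2/3) + (1/3)·log₂(1/3)]
  = 0.3900 + 0.5283
  = 0.9183 bits
H(U,V) = -[(4/9)·log₂(4/9) + (2/9)·log₂(2/9) + (2/9)·log₂(2/9) + (1/9)·log₂(1/9)]
  = 0.5200 + 0.4822 + 0.4822 + 0.3522
  = 1.8366 bits

I(U;V) = H(U) + H(V) - H(U,V)
  = 0.9183 + 0.9183 - 1.8366
  = 0.0000 bits

No. I(U;V) = 0.0000 bits, which is ≤ 1.0 bits.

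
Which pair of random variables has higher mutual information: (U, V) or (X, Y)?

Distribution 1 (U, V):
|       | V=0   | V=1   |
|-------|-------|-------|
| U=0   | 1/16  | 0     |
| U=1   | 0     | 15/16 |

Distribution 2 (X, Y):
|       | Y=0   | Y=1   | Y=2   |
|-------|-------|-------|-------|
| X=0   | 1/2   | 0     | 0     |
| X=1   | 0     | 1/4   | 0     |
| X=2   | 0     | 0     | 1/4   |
Distribution 1 (U, V):
Marginal P(U) (row sums):
  P(U=0) = 1/16 + 0 = 1/16
  P(U=1) = 0 + 15/16 = 15/16
Marginal P(V) (column sums):
  P(V=0) = 1/16 + 0 = 1/16
  P(V=1) = 0 + 15/16 = 15/16

H(U) = -[(1/16)·log₂(1/16) + (15/16)·log₂(15/16)]
  = 0.2500 + 0.0873
  = 0.3373 bits
H(V) = -[(1/16)·log₂(1/16) + (15/16)·log₂(15/16)]
  = 0.2500 + 0.0873
  = 0.3373 bits
H(U,V) = -[(1/16)·log₂(1/16) + (15/16)·log₂(15/16)]
  = 0.2500 + 0.0873
  = 0.3373 bits

I(U;V) = H(U) + H(V) - H(U,V)
  = 0.3373 + 0.3373 - 0.3373
  = 0.3373 bits

Distribution 2 (X, Y):
Marginal P(X) (row sums):
  P(X=0) = 1/2 + 0 + 0 = 1/2
  P(X=1) = 0 + 1/4 + 0 = 1/4
  P(X=2) = 0 + 0 + 1/4 = 1/4
Marginal P(Y) (column sums):
  P(Y=0) = 1/2 + 0 + 0 = 1/2
  P(Y=1) = 0 + 1/4 + 0 = 1/4
  P(Y=2) = 0 + 0 + 1/4 = 1/4

H(X) = -[(1/2)·log₂(1/2) + (1/4)·log₂(1/4) + (1/4)·log₂(1/4)]
  = 0.5000 + 0.5000 + 0.5000
  = 1.5000 bits
H(Y) = -[(1/2)·log₂(1/2) + (1/4)·log₂(1/4) + (1/4)·log₂(1/4)]
  = 0.5000 + 0.5000 + 0.5000
  = 1.5000 bits
H(X,Y) = -[(1/2)·log₂(1/2) + (1/4)·log₂(1/4) + (1/4)·log₂(1/4)]
  = 0.5000 + 0.5000 + 0.5000
  = 1.5000 bits

I(X;Y) = H(X) + H(Y) - H(X,Y)
  = 1.5000 + 1.5000 - 1.5000
  = 1.5000 bits

I(X;Y) = 1.5000 bits > I(U;V) = 0.3373 bits, so (X, Y) has the higher mutual information (stronger dependence).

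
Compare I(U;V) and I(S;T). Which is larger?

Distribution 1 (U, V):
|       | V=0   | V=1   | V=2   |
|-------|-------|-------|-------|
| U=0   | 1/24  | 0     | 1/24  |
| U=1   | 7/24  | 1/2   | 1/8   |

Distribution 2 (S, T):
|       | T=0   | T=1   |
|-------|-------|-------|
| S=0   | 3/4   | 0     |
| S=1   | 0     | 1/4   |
Distribution 1 (U, V):
Marginal P(U) (row sums):
  P(U=0) = 1/24 + 0 + 1/24 = 1/12
  P(U=1) = 7/24 + 1/2 + 1/8 = 11/12
Marginal P(V) (column sums):
  P(V=0) = 1/24 + 7/24 = 1/3
  P(V=1) = 0 + 1/2 = 1/2
  P(V=2) = 1/24 + 1/8 = 1/6

H(U) = -[(1/12)·log₂(1/12) + (11/12)·log₂(11/12)]
  = 0.2987 + 0.1151
  = 0.4138 bits
H(V) = -[(1/3)·log₂(1/3) + (1/2)·log₂(1/2) + (1/6)·log₂(1/6)]
  = 0.5283 + 0.5000 + 0.4308
  = 1.4591 bits
H(U,V) = -[(1/24)·log₂(1/24) + (1/24)·log₂(1/24) + (7/24)·log₂(7/24) + (1/2)·log₂(1/2) + (1/8)·log₂(1/8)]
  = 0.1910 + 0.1910 + 0.5185 + 0.5000 + 0.3750
  = 1.7755 bits

I(U;V) = H(U) + H(V) - H(U,V)
  = 0.4138 + 1.4591 - 1.7755
  = 0.0974 bits

Distribution 2 (S, T):
Marginal P(S) (row sums):
  P(S=0) = 3/4 + 0 = 3/4
  P(S=1) = 0 + 1/4 = 1/4
Marginal P(T) (column sums):
  P(T=0) = 3/4 + 0 = 3/4
  P(T=1) = 0 + 1/4 = 1/4

H(S) = -[(3/4)·log₂(3/4) + (1/4)·log₂(1/4)]
  = 0.3113 + 0.5000
  = 0.8113 bits
H(T) = -[(3/4)·log₂(3/4) + (1/4)·log₂(1/4)]
  = 0.3113 + 0.5000
  = 0.8113 bits
H(S,T) = -[(3/4)·log₂(3/4) + (1/4)·log₂(1/4)]
  = 0.3113 + 0.5000
  = 0.8113 bits

I(S;T) = H(S) + H(T) - H(S,T)
  = 0.8113 + 0.8113 - 0.8113
  = 0.8113 bits

I(S;T) = 0.8113 bits > I(U;V) = 0.0974 bits, so (S, T) has the higher mutual information (stronger dependence).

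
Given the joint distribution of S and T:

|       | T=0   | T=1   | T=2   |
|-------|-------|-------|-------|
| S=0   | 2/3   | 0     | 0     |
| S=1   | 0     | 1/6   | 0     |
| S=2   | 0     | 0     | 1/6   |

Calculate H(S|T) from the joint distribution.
Marginal P(T) (column sums):
  P(T=0) = 2/3 + 0 + 0 = 2/3
  P(T=1) = 0 + 1/6 + 0 = 1/6
  P(T=2) = 0 + 0 + 1/6 = 1/6

H(S|T) = -Σ P(S,T)·log₂ P(S|T), where P(S|T) = P(S,T) / P(T)
  (cells with P(S,T) = 0 contribute 0)
  (S=0,T=0): P(S|T) = (2/3)/(2/3) = 1;  -(2/3)·log₂(1) = 0.0000
  (S=1,T=1): P(S|T) = (1/6)/(1/6) = 1;  -(1/6)·log₂(1) = 0.0000
  (S=2,T=2): P(S|T) = (1/6)/(1/6) = 1;  -(1/6)·log₂(1) = 0.0000
H(S|T) = 0.0000 + 0.0000 + 0.0000
  = 0.0000 bits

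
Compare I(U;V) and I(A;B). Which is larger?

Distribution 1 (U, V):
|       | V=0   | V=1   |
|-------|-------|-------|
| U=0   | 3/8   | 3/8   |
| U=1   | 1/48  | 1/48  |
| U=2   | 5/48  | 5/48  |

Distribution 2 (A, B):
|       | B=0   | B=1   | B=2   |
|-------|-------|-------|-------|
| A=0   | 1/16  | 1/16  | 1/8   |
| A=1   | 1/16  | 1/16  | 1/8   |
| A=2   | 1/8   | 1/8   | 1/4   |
Distribution 1 (U, V):
Marginal P(U) (row sums):
  P(U=0) = 3/8 + 3/8 = 3/4
  P(U=1) = 1/48 + 1/48 = 1/24
  P(U=2) = 5/48 + 5/48 = 5/24
Marginal P(V) (column sums):
  P(V=0) = 3/8 + 1/48 + 5/48 = 1/2
  P(V=1) = 3/8 + 1/48 + 5/48 = 1/2

H(U) = -[(3/4)·log₂(3/4) + (1/24)·log₂(1/24) + (5/24)·log₂(5/24)]
  = 0.3113 + 0.1910 + 0.4715
  = 0.9738 bits
H(V) = -[(1/2)·log₂(1/2) + (1/2)·log₂(1/2)]
  = 0.5000 + 0.5000
  = 1.0000 bits
H(U,V) = -[(3/8)·log₂(3/8) + (3/8)·log₂(3/8) + (1/48)·log₂(1/48) + (1/48)·log₂(1/48) + (5/48)·log₂(5/48) + (5/48)·log₂(5/48)]
  = 0.5306 + 0.5306 + 0.1164 + 0.1164 + 0.3399 + 0.3399
  = 1.9738 bits

I(U;V) = H(U) + H(V) - H(U,V)
  = 0.9738 + 1.0000 - 1.9738
  = 0.0000 bits

Distribution 2 (A, B):
Marginal P(A) (row sums):
  P(A=0) = 1/16 + 1/16 + 1/8 = 1/4
  P(A=1) = 1/16 + 1/16 + 1/8 = 1/4
  P(A=2) = 1/8 + 1/8 + 1/4 = 1/2
Marginal P(B) (column sums):
  P(B=0) = 1/16 + 1/16 + 1/8 = 1/4
  P(B=1) = 1/16 + 1/16 + 1/8 = 1/4
  P(B=2) = 1/8 + 1/8 + 1/4 = 1/2

H(A) = -[(1/4)·log₂(1/4) + (1/4)·log₂(1/4) + (1/2)·log₂(1/2)]
  = 0.5000 + 0.5000 + 0.5000
  = 1.5000 bits
H(B) = -[(1/4)·log₂(1/4) + (1/4)·log₂(1/4) + (1/2)·log₂(1/2)]
  = 0.5000 + 0.5000 + 0.5000
  = 1.5000 bits
H(A,B) = -[(1/16)·log₂(1/16) + (1/16)·log₂(1/16) + (1/8)·log₂(1/8) + (1/16)·log₂(1/16) + (1/16)·log₂(1/16) + (1/8)·log₂(1/8) + (1/8)·log₂(1/8) + (1/8)·log₂(1/8) + (1/4)·log₂(1/4)]
  = 0.2500 + 0.2500 + 0.3750 + 0.2500 + 0.2500 + 0.3750 + 0.3750 + 0.3750 + 0.5000
  = 3.0000 bits

I(A;B) = H(A) + H(B) - H(A,B)
  = 1.5000 + 1.5000 - 3.0000
  = 0.0000 bits

Both joint tables factor as the product of their marginals, so I(U;V) = I(A;B) = 0 bits: neither is larger (both pairs are independent).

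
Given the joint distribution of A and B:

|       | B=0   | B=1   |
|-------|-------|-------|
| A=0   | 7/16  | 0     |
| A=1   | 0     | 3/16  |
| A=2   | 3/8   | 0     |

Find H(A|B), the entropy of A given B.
Marginal P(B) (column sums):
  P(B=0) = 7/16 + 0 + 3/8 = 13/16
  P(B=1) = 0 + 3/16 + 0 = 3/16

H(A|B) = -Σ P(A,B)·log₂ P(A|B), where P(A|B) = P(A,B) / P(B)
  (cells with P(A,B) = 0 contribute 0)
  (A=0,B=0): P(A|B) = (7/16)/(13/16) = 7/13;  -(7/16)·log₂(7/13) = 0.3907
  (A=1,B=1): P(A|B) = (3/16)/(3/16) = 1;  -(3/16)·log₂(1) = 0.0000
  (A=2,B=0): P(A|B) = (3/8)/(13/16) = 6/13;  -(3/8)·log₂(6/13) = 0.4183
H(A|B) = 0.3907 + 0.0000 + 0.4183
  = 0.8090 bits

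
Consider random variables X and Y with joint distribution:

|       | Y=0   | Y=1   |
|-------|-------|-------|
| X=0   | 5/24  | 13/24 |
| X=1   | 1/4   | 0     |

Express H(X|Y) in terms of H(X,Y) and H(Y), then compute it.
H(X|Y) = H(X,Y) - H(Y)

Marginal P(Y) (column sums):
  P(Y=0) = 5/24 + 1/4 = 11/24
  P(Y=1) = 13/24 + 0 = 13/24

H(X,Y) = -[(5/24)·log₂(5/24) + (13/24)·log₂(13/24) + (1/4)·log₂(1/4)]
  = 0.4715 + 0.4791 + 0.5000
  = 1.4506 bits
H(Y) = -[(11/24)·log₂(11/24) + (13/24)·log₂(13/24)]
  = 0.5159 + 0.4791
  = 0.9950 bits

H(X|Y) = 1.4506 - 0.9950 = 0.4556 bits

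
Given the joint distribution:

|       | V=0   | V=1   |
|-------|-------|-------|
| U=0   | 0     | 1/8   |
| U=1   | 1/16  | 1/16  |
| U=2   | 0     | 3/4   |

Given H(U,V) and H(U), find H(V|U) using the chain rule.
From the chain rule: H(U,V) = H(U) + H(V|U)
Therefore: H(V|U) = H(U,V) - H(U)

H(U,V) = -[(1/8)·log₂(1/8) + (1/16)·log₂(1/16) + (1/16)·log₂(1/16) + (3/4)·log₂(3/4)]
  = 0.3750 + 0.2500 + 0.2500 + 0.3113
  = 1.1863 bits
Marginal P(U) (row sums):
  P(U=0) = 0 + 1/8 = 1/8
  P(U=1) = 1/16 + 1/16 = 1/8
  P(U=2) = 0 + 3/4 = 3/4
H(U) = -[(1/8)·log₂(1/8) + (1/8)·log₂(1/8) + (3/4)·log₂(3/4)]
  = 0.3750 + 0.3750 + 0.3113
  = 1.0613 bits

H(V|U) = 1.1863 - 1.0613 = 0.1250 bits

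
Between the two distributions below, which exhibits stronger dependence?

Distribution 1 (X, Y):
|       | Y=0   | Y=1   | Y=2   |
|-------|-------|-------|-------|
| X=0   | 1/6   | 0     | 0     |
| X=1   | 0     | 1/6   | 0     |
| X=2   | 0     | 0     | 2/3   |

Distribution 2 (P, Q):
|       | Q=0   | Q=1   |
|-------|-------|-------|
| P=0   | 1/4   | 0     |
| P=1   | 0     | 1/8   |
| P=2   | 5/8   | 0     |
Distribution 1 (X, Y):
Marginal P(X) (row sums):
  P(X=0) = 1/6 + 0 + 0 = 1/6
  P(X=1) = 0 + 1/6 + 0 = 1/6
  P(X=2) = 0 + 0 + 2/3 = 2/3
Marginal P(Y) (column sums):
  P(Y=0) = 1/6 + 0 + 0 = 1/6
  P(Y=1) = 0 + 1/6 + 0 = 1/6
  P(Y=2) = 0 + 0 + 2/3 = 2/3

H(X) = -[(1/6)·log₂(1/6) + (1/6)·log₂(1/6) + (2/3)·log₂(2/3)]
  = 0.4308 + 0.4308 + 0.3900
  = 1.2516 bits
H(Y) = -[(1/6)·log₂(1/6) + (1/6)·log₂(1/6) + (2/3)·log₂(2/3)]
  = 0.4308 + 0.4308 + 0.3900
  = 1.2516 bits
H(X,Y) = -[(1/6)·log₂(1/6) + (1/6)·log₂(1/6) + (2/3)·log₂(2/3)]
  = 0.4308 + 0.4308 + 0.3900
  = 1.2516 bits

I(X;Y) = H(X) + H(Y) - H(X,Y)
  = 1.2516 + 1.2516 - 1.2516
  = 1.2516 bits

Distribution 2 (P, Q):
Marginal P(P) (row sums):
  P(P=0) = 1/4 + 0 = 1/4
  P(P=1) = 0 + 1/8 = 1/8
  P(P=2) = 5/8 + 0 = 5/8
Marginal P(Q) (column sums):
  P(Q=0) = 1/4 + 0 + 5/8 = 7/8
  P(Q=1) = 0 + 1/8 + 0 = 1/8

H(P) = -[(1/4)·log₂(1/4) + (1/8)·log₂(1/8) + (5/8)·log₂(5/8)]
  = 0.5000 + 0.3750 + 0.4238
  = 1.2988 bits
H(Q) = -[(7/8)·log₂(7/8) + (1/8)·log₂(1/8)]
  = 0.1686 + 0.3750
  = 0.5436 bits
H(P,Q) = -[(1/4)·log₂(1/4) + (1/8)·log₂(1/8) + (5/8)·log₂(5/8)]
  = 0.5000 + 0.3750 + 0.4238
  = 1.2988 bits

I(P;Q) = H(P) + H(Q) - H(P,Q)
  = 1.2988 + 0.5436 - 1.2988
  = 0.5436 bits

I(X;Y) = 1.2516 bits > I(P;Q) = 0.5436 bits, so (X, Y) has the higher mutual information (stronger dependence).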